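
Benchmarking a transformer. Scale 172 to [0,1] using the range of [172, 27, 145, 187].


min=27, max=187
(172-27)/(187-27) = 145/160 = 0.9062

0.9062


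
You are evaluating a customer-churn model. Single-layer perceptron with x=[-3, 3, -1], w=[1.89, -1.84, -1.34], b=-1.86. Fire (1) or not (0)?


z = (-3)·(1.89) + (3)·(-1.84) + (-1)·(-1.34) - 1.86
  = -11.71
step(z) = 0 (z<0)

0


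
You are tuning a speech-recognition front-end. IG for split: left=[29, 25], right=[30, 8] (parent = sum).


Parent = [59, 33], H_parent = 0.9416
H_left = 0.996 (n=54), H_right = 0.7425 (n=38)
H_children = (54/92)·0.996 + (38/92)·0.7425 = 0.8913
IG = 0.9416 - 0.8913 = 0.0503

0.0503


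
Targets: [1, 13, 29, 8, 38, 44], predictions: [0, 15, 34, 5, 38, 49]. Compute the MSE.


Squared errors: (1-0)²=1, (13-15)²=4, (29-34)²=25, (8-5)²=9, (38-38)²=0, (44-49)²=25
Sum = 64
MSE = 64/6 = 32/3

32/3


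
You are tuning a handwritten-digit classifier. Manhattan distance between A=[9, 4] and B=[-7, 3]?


d = |9+ 7| + |4-3|
  = 16 + 1
  = 17

17


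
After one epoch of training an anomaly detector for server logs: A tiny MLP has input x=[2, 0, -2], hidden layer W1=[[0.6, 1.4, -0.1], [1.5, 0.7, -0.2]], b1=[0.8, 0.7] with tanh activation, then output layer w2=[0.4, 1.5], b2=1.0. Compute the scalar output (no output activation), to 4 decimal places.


z1[0] = (0.6)·(2) + (1.4)·(0) + (-0.1)·(-2) + 0.8 = 2.2
z1[1] = (1.5)·(2) + (0.7)·(0) + (-0.2)·(-2) + 0.7 = 4.1
h = tanh(z1) = [0.9757, 0.9995]
output = (0.4)·(0.9757) + (1.5)·(0.9995) + 1.0 = 2.8895

2.8895


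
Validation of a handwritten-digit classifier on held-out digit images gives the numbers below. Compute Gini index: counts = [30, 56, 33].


Probabilities: [30/119, 56/119, 33/119] ≈ [0.2521, 0.4706, 0.2773]
Σpᵢ² = (900 + 3136 + 1089)/119² = 5125/14161
Gini = 1 - Σpᵢ² = 1 - 5125/14161 = 0.6381

0.6381


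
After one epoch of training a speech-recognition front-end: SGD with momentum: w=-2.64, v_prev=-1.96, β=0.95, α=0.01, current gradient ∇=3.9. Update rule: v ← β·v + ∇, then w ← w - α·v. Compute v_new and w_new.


v_new = 0.95·-1.96 + 3.9 = -1.862 + 3.9 = 2.038
w_new = -2.64 - 0.01·2.038 = -2.64 - 0.02038 = -2.66038

v_new=2.038, w_new=-2.66038


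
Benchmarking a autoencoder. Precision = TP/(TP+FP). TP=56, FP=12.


Precision = TP/(TP+FP)
= 56/(56+12)
= 56/68 = 82.35%

82.35%


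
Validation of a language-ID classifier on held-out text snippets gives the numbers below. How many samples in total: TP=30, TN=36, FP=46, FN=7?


Total = TP + TN + FP + FN
= 30 + 36 + 46 + 7
= 119
(Predicted positive: 76, predicted negative: 43)

119


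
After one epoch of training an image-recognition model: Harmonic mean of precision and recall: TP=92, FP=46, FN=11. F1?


Precision = 92/138 = 0.6667
Recall = 92/103 = 0.8932
F1 = 2·P·R/(P+R) = 2·TP/(2·TP+FP+FN) = 184/(184+46+11) = 184/241 = 0.7635

0.7635


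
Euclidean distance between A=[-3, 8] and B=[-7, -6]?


d = √((-3+ 7)² + (8+ 6)²)
  = √(16 + 196)
  = √212 = 14.5602

14.5602


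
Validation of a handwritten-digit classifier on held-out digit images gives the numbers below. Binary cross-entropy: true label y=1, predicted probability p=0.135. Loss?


BCE = -[y·ln(p) + (1-y)·ln(1-p)]
= -1·ln(0.135) - 0
= -ln(0.135) = 2.0025

2.0025


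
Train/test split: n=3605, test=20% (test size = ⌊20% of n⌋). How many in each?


Test = ⌊3605·20/100⌋ = 721
Train = 3605 - 721 = 2884

Train: 2884, Test: 721


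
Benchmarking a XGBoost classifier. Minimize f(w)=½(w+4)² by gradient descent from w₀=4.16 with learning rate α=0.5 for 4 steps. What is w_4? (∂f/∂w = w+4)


step 1: grad = 4.16+4 = 8.16; w = 4.16 - 0.5·(8.16) = 0.08
step 2: grad = 0.08+4 = 4.08; w = 0.08 - 0.5·(4.08) = -1.96
step 3: grad = -1.96+4 = 2.04; w = -1.96 - 0.5·(2.04) = -2.98
step 4: grad = -2.98+4 = 1.02; w = -2.98 - 0.5·(1.02) = -3.49

-3.49


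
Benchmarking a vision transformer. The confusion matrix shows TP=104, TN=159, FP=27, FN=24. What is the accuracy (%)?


Accuracy = (TP+TN)/(TP+TN+FP+FN)
= (104+159)/(314)
= 263/314 = 83.76%

83.76%


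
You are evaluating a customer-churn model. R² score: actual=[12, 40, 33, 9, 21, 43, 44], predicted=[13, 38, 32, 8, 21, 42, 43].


ȳ = 28.8571
SS_res = Σ(y-ŷ)² = 9
SS_tot = Σ(y-ȳ)² = 1310.86
R² = 1 - SS_res/SS_tot = 1 - 0.0069 = 0.9931

0.9931


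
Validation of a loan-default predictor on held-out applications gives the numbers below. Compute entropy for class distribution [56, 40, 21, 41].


Probabilities: [56/158, 40/158, 21/158, 41/158] ≈ [0.3544, 0.2532, 0.1329, 0.2595]
H = -((56/158)·log₂(56/158) + (40/158)·log₂(40/158) + (21/158)·log₂(21/158) + (41/158)·log₂(41/158))
  = 1.9241 bits

1.9241 bits


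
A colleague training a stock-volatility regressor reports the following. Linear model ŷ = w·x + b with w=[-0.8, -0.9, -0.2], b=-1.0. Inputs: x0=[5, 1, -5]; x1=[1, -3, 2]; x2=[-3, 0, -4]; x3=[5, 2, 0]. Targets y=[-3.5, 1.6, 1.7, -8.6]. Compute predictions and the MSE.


ŷ0 = (-0.8)·(5) + (-0.9)·(1) + (-0.2)·(-5) - 1.0 = -4.9
ŷ1 = (-0.8)·(1) + (-0.9)·(-3) + (-0.2)·(2) - 1.0 = 0.5
ŷ2 = (-0.8)·(-3) + (-0.9)·(0) + (-0.2)·(-4) - 1.0 = 2.2
ŷ3 = (-0.8)·(5) + (-0.9)·(2) + (-0.2)·(0) - 1.0 = -6.8
errors² = [1.96, 1.21, 0.25, 3.24]
MSE = 6.6600/4 = 1.665

1.665


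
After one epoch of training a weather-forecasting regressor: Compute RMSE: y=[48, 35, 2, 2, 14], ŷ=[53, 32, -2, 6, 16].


MSE = 70/5 = 14
RMSE = √(70/5) = 3.7417

3.7417


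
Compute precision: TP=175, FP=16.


Precision = TP/(TP+FP)
= 175/(175+16)
= 175/191 = 91.62%

91.62%


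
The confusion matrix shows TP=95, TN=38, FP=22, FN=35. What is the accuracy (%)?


Accuracy = (TP+TN)/(TP+TN+FP+FN)
= (95+38)/(190)
= 133/190 = 70.0%

70.0%


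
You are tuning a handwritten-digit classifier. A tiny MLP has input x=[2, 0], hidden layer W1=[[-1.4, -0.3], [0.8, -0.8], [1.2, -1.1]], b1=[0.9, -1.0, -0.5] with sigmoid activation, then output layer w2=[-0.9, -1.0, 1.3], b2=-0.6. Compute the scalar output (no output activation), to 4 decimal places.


z1[0] = (-1.4)·(2) + (-0.3)·(0) + 0.9 = -1.9
z1[1] = (0.8)·(2) + (-0.8)·(0) - 1.0 = 0.6
z1[2] = (1.2)·(2) + (-1.1)·(0) - 0.5 = 1.9
h = sigmoid(z1) = [0.1301, 0.6457, 0.8699]
output = (-0.9)·(0.1301) + (-1.0)·(0.6457) + (1.3)·(0.8699) - 0.6 = -0.2319

-0.2319


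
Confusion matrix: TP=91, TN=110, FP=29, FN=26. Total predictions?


Total = TP + TN + FP + FN
= 91 + 110 + 29 + 26
= 256
(Predicted positive: 120, predicted negative: 136)

256


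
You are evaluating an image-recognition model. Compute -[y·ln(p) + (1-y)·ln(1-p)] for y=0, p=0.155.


BCE = -[y·ln(p) + (1-y)·ln(1-p)]
= -0 - 1·ln(1-0.155)
= -ln(0.845) = 0.1684

0.1684


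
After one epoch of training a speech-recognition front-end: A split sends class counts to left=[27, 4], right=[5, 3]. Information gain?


Parent = [32, 7], H_parent = 0.679
H_left = 0.5548 (n=31), H_right = 0.9544 (n=8)
H_children = (31/39)·0.5548 + (8/39)·0.9544 = 0.6368
IG = 0.679 - 0.6368 = 0.0422

0.0422


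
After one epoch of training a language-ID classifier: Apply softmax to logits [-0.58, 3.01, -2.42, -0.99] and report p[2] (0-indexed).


Exponentials: e^-0.58=0.5599, e^3.01=20.2874, e^-2.42=0.0889, e^-0.99=0.3716
Sum = 21.3078
Softmax = [0.0263, 0.9521, 0.0042, 0.0174]
p[2] = 0.0889/21.3078 = 0.0042

0.0042


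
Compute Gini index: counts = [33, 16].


Probabilities: [33/49, 16/49] ≈ [0.6735, 0.3265]
Σpᵢ² = (1089 + 256)/49² = 1345/2401
Gini = 1 - Σpᵢ² = 1 - 1345/2401 = 0.4398

0.4398


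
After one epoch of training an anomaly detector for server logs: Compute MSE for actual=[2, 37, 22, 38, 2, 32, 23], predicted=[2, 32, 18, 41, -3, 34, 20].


Squared errors: (2-2)²=0, (37-32)²=25, (22-18)²=16, (38-41)²=9, (2+ 3)²=25, (32-34)²=4, (23-20)²=9
Sum = 88
MSE = 88/7 = 88/7

88/7


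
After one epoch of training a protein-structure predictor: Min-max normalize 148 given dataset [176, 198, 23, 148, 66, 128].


min=23, max=198
(148-23)/(198-23) = 125/175 = 0.7143

0.7143


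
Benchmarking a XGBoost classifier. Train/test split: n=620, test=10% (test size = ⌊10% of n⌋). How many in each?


Test = ⌊620·10/100⌋ = 62
Train = 620 - 62 = 558

Train: 558, Test: 62


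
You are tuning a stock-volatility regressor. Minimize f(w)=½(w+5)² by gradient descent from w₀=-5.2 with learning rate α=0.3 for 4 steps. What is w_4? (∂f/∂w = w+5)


step 1: grad = -5.2+5 = -0.2; w = -5.2 - 0.3·(-0.2) = -5.14
step 2: grad = -5.14+5 = -0.14; w = -5.14 - 0.3·(-0.14) = -5.098
step 3: grad = -5.098+5 = -0.098; w = -5.098 - 0.3·(-0.098) = -5.0686
step 4: grad = -5.0686+5 = -0.0686; w = -5.0686 - 0.3·(-0.0686) = -5.04802

-5.04802


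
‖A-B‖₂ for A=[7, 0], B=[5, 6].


d = √((7-5)² + (0-6)²)
  = √(4 + 36)
  = √40 = 6.3246

6.3246


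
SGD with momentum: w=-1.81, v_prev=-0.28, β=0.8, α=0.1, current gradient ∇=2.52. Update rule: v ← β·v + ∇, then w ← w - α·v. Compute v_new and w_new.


v_new = 0.8·-0.28 + 2.52 = -0.224 + 2.52 = 2.296
w_new = -1.81 - 0.1·2.296 = -1.81 - 0.2296 = -2.0396

v_new=2.296, w_new=-2.0396


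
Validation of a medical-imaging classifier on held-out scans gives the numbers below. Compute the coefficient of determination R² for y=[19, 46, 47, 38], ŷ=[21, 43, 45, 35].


ȳ = 37.5
SS_res = Σ(y-ŷ)² = 26
SS_tot = Σ(y-ȳ)² = 505
R² = 1 - SS_res/SS_tot = 1 - 0.0515 = 0.9485

0.9485


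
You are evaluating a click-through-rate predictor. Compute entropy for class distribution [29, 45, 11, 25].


Probabilities: [29/110, 45/110, 11/110, 25/110] ≈ [0.2636, 0.4091, 0.1, 0.2273]
H = -((29/110)·log₂(29/110) + (45/110)·log₂(45/110) + (11/110)·log₂(11/110) + (25/110)·log₂(25/110))
  = 1.8526 bits

1.8526 bits


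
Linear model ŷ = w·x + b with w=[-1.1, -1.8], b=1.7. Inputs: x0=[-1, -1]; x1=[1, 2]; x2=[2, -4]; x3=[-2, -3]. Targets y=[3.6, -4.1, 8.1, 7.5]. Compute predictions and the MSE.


ŷ0 = (-1.1)·(-1) + (-1.8)·(-1) + 1.7 = 4.6
ŷ1 = (-1.1)·(1) + (-1.8)·(2) + 1.7 = -3.0
ŷ2 = (-1.1)·(2) + (-1.8)·(-4) + 1.7 = 6.7
ŷ3 = (-1.1)·(-2) + (-1.8)·(-3) + 1.7 = 9.3
errors² = [1.0, 1.21, 1.96, 3.24]
MSE = 7.4100/4 = 1.8525

1.8525


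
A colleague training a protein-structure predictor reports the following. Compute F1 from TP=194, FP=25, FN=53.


Precision = 194/219 = 0.8858
Recall = 194/247 = 0.7854
F1 = 2·P·R/(P+R) = 2·TP/(2·TP+FP+FN) = 388/(388+25+53) = 388/466 = 0.8326

0.8326


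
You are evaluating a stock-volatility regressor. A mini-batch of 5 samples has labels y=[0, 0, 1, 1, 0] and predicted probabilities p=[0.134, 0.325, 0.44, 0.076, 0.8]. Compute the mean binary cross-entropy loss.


L[0] = -ln(1-0.134) = -ln(0.866) = 0.1439
L[1] = -ln(1-0.325) = -ln(0.675) = 0.393
L[2] = -ln(0.44) = 0.821
L[3] = -ln(0.076) = 2.577
L[4] = -ln(1-0.8) = -ln(0.2) = 1.6094
mean = (0.1439 + 0.393 + 0.821 + 2.577 + 1.6094)/5 = 1.1089

1.1089


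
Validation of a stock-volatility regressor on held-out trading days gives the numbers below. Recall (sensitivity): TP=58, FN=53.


Recall = TP/(TP+FN)
= 58/(58+53)
= 58/111 = 52.25%

52.25%


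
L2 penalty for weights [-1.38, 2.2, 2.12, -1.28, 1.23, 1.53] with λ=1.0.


‖w‖₂² = (-1.38)² + (2.2)² + (2.12)² + (-1.28)² + (1.23)² + (1.53)²
     = 1.9044 + 4.84 + 4.4944 + 1.6384 + 1.5129 + 2.3409
     = 16.731
λ·‖w‖₂² = 1.0·16.731 = 16.731

16.731


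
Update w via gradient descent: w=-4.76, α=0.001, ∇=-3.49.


w_new = w - α·∇
= -4.76 - 0.001·-3.49
= -4.76 + 0.00349
= -4.75651

-4.75651


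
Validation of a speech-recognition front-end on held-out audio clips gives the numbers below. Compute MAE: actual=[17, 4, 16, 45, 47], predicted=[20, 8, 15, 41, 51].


Absolute errors: |17-20|=3, |4-8|=4, |16-15|=1, |45-41|=4, |47-51|=4
Sum = 16
MAE = 16/5 = 16/5

16/5


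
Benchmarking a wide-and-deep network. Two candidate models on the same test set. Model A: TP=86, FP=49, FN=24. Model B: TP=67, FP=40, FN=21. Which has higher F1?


Model A: P=86/135=0.637, R=86/110=0.7818, F1=2PR/(P+R)=2TP/(2TP+FP+FN)=172/245=0.702
Model B: P=67/107=0.6262, R=67/88=0.7614, F1=2PR/(P+R)=2TP/(2TP+FP+FN)=134/195=0.6872
0.702 > 0.6872 → Model A

Model A


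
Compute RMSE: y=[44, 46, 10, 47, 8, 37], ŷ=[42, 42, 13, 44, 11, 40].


MSE = 56/6 = 9.3333
RMSE = √(56/6) = 3.0551

3.0551


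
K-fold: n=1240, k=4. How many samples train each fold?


Fold size = 1240/4 = 310
Training per fold = 1240 - 310 = 930

930


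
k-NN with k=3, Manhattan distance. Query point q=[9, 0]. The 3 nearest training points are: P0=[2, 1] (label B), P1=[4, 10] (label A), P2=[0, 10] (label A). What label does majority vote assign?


d(q,P0) = 8  (label B)
d(q,P1) = 15  (label A)
d(q,P2) = 19  (label A)
Votes: A=2, B=1
Majority → A

A


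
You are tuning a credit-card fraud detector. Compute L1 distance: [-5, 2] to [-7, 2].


d = |-5+ 7| + |2-2|
  = 2 + 0
  = 2

2


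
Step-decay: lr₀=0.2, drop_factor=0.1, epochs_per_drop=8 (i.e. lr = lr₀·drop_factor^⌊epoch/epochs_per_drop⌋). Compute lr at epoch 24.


n_drops = ⌊24/8⌋ = 3
lr = 0.2·0.1^3 = 0.2·0.001 = 0.0002

0.0002


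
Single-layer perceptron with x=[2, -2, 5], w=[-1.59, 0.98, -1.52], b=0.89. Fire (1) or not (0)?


z = (2)·(-1.59) + (-2)·(0.98) + (5)·(-1.52) + 0.89
  = -11.85
step(z) = 0 (z<0)

0


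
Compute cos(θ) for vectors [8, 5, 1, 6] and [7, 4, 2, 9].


A·B = 8·7 + 5·4 + 1·2 + 6·9 = 132
‖A‖ = √126 = 11.225, ‖B‖ = √150 = 12.2474
cos = 132/(√126·√150) = 132/√18900 = 0.9602

0.9602


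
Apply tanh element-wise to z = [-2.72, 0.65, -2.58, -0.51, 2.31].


tanh(-2.72) = -0.9914
tanh(0.65) = 0.5717
tanh(-2.58) = -0.9886
tanh(-0.51) = -0.4699
tanh(2.31) = 0.9805
result = [-0.9914, 0.5717, -0.9886, -0.4699, 0.9805]

[-0.9914, 0.5717, -0.9886, -0.4699, 0.9805]


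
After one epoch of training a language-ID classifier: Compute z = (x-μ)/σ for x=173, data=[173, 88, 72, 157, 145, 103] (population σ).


μ = 123, σ = 37.3408
z = (173 - 123)/37.3408 = 1.339

1.339


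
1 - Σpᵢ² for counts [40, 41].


Probabilities: [40/81, 41/81] ≈ [0.4938, 0.5062]
Σpᵢ² = (1600 + 1681)/81² = 3281/6561
Gini = 1 - Σpᵢ² = 1 - 3281/6561 = 0.4999

0.4999


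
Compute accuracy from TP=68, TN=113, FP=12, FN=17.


Accuracy = (TP+TN)/(TP+TN+FP+FN)
= (68+113)/(210)
= 181/210 = 86.19%

86.19%


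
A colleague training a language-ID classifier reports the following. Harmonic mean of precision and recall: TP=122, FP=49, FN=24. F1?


Precision = 122/171 = 0.7135
Recall = 122/146 = 0.8356
F1 = 2·P·R/(P+R) = 2·TP/(2·TP+FP+FN) = 244/(244+49+24) = 244/317 = 0.7697

0.7697


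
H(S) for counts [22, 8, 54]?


Probabilities: [22/84, 8/84, 54/84] ≈ [0.2619, 0.0952, 0.6429]
H = -((22/84)·log₂(22/84) + (8/84)·log₂(8/84) + (54/84)·log₂(54/84))
  = 1.2391 bits

1.2391 bits


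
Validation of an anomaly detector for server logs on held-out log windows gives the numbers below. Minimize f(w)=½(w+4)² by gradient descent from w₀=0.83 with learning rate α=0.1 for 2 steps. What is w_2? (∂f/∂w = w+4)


step 1: grad = 0.83+4 = 4.83; w = 0.83 - 0.1·(4.83) = 0.347
step 2: grad = 0.347+4 = 4.347; w = 0.347 - 0.1·(4.347) = -0.0877

-0.0877


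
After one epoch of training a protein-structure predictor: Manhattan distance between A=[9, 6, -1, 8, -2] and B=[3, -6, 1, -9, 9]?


d = |9-3| + |6+ 6| + |-1-1| + |8+ 9| + |-2-9|
  = 6 + 12 + 2 + 17 + 11
  = 48

48


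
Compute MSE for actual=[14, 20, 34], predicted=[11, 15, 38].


Squared errors: (14-11)²=9, (20-15)²=25, (34-38)²=16
Sum = 50
MSE = 50/3 = 50/3

50/3


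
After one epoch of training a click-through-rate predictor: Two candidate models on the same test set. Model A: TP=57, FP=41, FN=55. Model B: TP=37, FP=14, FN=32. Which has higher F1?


Model A: P=57/98=0.5816, R=57/112=0.5089, F1=2PR/(P+R)=2TP/(2TP+FP+FN)=114/210=0.5429
Model B: P=37/51=0.7255, R=37/69=0.5362, F1=2PR/(P+R)=2TP/(2TP+FP+FN)=74/120=0.6167
0.5429 < 0.6167 → Model B

Model B


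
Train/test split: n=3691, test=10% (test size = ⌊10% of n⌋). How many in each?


Test = ⌊3691·10/100⌋ = 369
Train = 3691 - 369 = 3322

Train: 3322, Test: 369


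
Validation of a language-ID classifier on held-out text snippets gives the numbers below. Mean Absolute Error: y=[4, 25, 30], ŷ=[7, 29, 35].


Absolute errors: |4-7|=3, |25-29|=4, |30-35|=5
Sum = 12
MAE = 12/3 = 4

4


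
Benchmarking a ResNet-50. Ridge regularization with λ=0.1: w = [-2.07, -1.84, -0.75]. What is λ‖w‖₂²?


‖w‖₂² = (-2.07)² + (-1.84)² + (-0.75)²
     = 4.2849 + 3.3856 + 0.5625
     = 8.233
λ·‖w‖₂² = 0.1·8.233 = 0.8233

0.8233


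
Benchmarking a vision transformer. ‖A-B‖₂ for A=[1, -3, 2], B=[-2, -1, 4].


d = √((1+ 2)² + (-3+ 1)² + (2-4)²)
  = √(9 + 4 + 4)
  = √17 = 4.1231

4.1231


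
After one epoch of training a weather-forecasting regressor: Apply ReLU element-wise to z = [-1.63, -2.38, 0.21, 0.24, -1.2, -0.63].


ReLU(-1.63) = max(0, -1.63) = 0.0
ReLU(-2.38) = max(0, -2.38) = 0.0
ReLU(0.21) = max(0, 0.21) = 0.21
ReLU(0.24) = max(0, 0.24) = 0.24
ReLU(-1.2) = max(0, -1.2) = 0.0
ReLU(-0.63) = max(0, -0.63) = 0.0
result = [0.0, 0.0, 0.21, 0.24, 0.0, 0.0]

[0.0, 0.0, 0.21, 0.24, 0.0, 0.0]


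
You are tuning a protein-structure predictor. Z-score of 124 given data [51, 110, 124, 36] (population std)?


μ = 80.25, σ = 37.4591
z = (124 - 80.25)/37.4591 = 1.1679

1.1679


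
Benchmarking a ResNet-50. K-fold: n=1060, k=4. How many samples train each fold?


Fold size = 1060/4 = 265
Training per fold = 1060 - 265 = 795

795


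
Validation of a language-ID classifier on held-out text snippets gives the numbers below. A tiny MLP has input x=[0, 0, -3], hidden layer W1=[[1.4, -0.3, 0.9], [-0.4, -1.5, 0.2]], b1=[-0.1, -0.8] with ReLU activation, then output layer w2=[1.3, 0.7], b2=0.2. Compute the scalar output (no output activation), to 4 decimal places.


z1[0] = (1.4)·(0) + (-0.3)·(0) + (0.9)·(-3) - 0.1 = -2.8
z1[1] = (-0.4)·(0) + (-1.5)·(0) + (0.2)·(-3) - 0.8 = -1.4
h = ReLU(z1) = [0.0, 0.0]
output = (1.3)·(0.0) + (0.7)·(0.0) + 0.2 = 0.2

0.2


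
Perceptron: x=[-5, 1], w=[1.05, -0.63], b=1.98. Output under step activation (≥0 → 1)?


z = (-5)·(1.05) + (1)·(-0.63) + 1.98
  = -3.9
step(z) = 0 (z<0)

0


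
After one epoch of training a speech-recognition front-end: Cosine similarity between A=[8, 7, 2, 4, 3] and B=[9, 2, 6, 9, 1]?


A·B = 8·9 + 7·2 + 2·6 + 4·9 + 3·1 = 137
‖A‖ = √142 = 11.9164, ‖B‖ = √203 = 14.2478
cos = 137/(√142·√203) = 137/√28826 = 0.8069

0.8069


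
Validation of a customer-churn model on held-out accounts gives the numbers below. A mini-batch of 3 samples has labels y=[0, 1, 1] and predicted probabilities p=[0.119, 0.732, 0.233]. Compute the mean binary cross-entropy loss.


L[0] = -ln(1-0.119) = -ln(0.881) = 0.1267
L[1] = -ln(0.732) = 0.312
L[2] = -ln(0.233) = 1.4567
mean = (0.1267 + 0.312 + 1.4567)/3 = 0.6318

0.6318


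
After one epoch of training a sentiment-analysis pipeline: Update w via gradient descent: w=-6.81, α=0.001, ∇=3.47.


w_new = w - α·∇
= -6.81 - 0.001·3.47
= -6.81 - 0.00347
= -6.81347

-6.81347


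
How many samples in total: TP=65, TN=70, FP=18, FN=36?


Total = TP + TN + FP + FN
= 65 + 70 + 18 + 36
= 189
(Predicted positive: 83, predicted negative: 106)

189


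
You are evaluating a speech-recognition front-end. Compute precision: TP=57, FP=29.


Precision = TP/(TP+FP)
= 57/(57+29)
= 57/86 = 66.28%

66.28%


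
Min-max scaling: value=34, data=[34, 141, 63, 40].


min=34, max=141
(34-34)/(141-34) = 0/107 = 0.0

0.0


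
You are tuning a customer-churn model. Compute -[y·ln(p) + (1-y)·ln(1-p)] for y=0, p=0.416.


BCE = -[y·ln(p) + (1-y)·ln(1-p)]
= -0 - 1·ln(1-0.416)
= -ln(0.584) = 0.5379

0.5379


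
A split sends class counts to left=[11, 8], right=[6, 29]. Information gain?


Parent = [17, 37], H_parent = 0.8987
H_left = 0.9819 (n=19), H_right = 0.661 (n=35)
H_children = (19/54)·0.9819 + (35/54)·0.661 = 0.7739
IG = 0.8987 - 0.7739 = 0.1248

0.1248


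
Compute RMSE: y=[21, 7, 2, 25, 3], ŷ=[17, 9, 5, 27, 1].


MSE = 37/5 = 7.4
RMSE = √(37/5) = 2.7203

2.7203


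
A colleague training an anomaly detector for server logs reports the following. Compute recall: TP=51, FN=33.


Recall = TP/(TP+FN)
= 51/(51+33)
= 51/84 = 60.71%

60.71%


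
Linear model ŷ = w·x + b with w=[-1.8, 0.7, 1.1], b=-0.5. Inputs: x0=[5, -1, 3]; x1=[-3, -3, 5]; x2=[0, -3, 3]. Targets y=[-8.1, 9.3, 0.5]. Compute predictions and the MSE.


ŷ0 = (-1.8)·(5) + (0.7)·(-1) + (1.1)·(3) - 0.5 = -6.9
ŷ1 = (-1.8)·(-3) + (0.7)·(-3) + (1.1)·(5) - 0.5 = 8.3
ŷ2 = (-1.8)·(0) + (0.7)·(-3) + (1.1)·(3) - 0.5 = 0.7
errors² = [1.44, 1.0, 0.04]
MSE = 2.4800/3 = 0.8267

0.8267


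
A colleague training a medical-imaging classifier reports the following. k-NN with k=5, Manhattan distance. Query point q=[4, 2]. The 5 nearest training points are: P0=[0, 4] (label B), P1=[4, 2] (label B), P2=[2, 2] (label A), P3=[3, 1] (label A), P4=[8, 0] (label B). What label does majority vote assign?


d(q,P0) = 6  (label B)
d(q,P1) = 0  (label B)
d(q,P2) = 2  (label A)
d(q,P3) = 2  (label A)
d(q,P4) = 6  (label B)
Votes: A=2, B=3
Majority → B

B


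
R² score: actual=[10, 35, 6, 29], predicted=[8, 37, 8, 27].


ȳ = 20
SS_res = Σ(y-ŷ)² = 16
SS_tot = Σ(y-ȳ)² = 602
R² = 1 - SS_res/SS_tot = 1 - 0.0266 = 0.9734

0.9734


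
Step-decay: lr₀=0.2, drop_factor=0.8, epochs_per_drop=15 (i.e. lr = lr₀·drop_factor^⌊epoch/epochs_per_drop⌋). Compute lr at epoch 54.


n_drops = ⌊54/15⌋ = 3
lr = 0.2·0.8^3 = 0.2·0.512 = 0.1024

0.1024


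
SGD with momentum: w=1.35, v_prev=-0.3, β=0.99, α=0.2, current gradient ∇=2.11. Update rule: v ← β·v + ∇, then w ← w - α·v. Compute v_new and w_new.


v_new = 0.99·-0.3 + 2.11 = -0.297 + 2.11 = 1.813
w_new = 1.35 - 0.2·1.813 = 1.35 - 0.3626 = 0.9874

v_new=1.813, w_new=0.9874


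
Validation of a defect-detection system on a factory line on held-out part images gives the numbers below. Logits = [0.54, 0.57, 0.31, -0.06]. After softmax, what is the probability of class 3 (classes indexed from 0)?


Exponentials: e^0.54=1.716, e^0.57=1.7683, e^0.31=1.3634, e^-0.06=0.9418
Sum = 5.7895
Softmax = [0.2964, 0.3054, 0.2355, 0.1627]
p[3] = 0.9418/5.7895 = 0.1627

0.1627


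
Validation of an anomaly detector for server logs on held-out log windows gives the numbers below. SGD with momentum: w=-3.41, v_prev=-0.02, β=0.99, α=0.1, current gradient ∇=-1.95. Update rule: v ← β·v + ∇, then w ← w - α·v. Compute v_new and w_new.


v_new = 0.99·-0.02 - 1.95 = -0.0198 - 1.95 = -1.9698
w_new = -3.41 - 0.1·-1.9698 = -3.41 + 0.19698 = -3.21302

v_new=-1.9698, w_new=-3.21302


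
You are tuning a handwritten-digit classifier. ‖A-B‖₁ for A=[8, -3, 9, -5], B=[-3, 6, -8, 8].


d = |8+ 3| + |-3-6| + |9+ 8| + |-5-8|
  = 11 + 9 + 17 + 13
  = 50

50


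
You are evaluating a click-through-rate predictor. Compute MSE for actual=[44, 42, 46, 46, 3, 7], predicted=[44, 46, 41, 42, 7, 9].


Squared errors: (44-44)²=0, (42-46)²=16, (46-41)²=25, (46-42)²=16, (3-7)²=16, (7-9)²=4
Sum = 77
MSE = 77/6 = 77/6

77/6


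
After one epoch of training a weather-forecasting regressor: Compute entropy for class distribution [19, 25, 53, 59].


Probabilities: [19/156, 25/156, 53/156, 59/156] ≈ [0.1218, 0.1603, 0.3397, 0.3782]
H = -((19/156)·log₂(19/156) + (25/156)·log₂(25/156) + (53/156)·log₂(53/156) + (59/156)·log₂(59/156))
  = 1.8529 bits

1.8529 bits


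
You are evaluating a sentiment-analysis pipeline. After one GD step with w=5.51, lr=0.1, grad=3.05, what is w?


w_new = w - α·∇
= 5.51 - 0.1·3.05
= 5.51 - 0.305
= 5.205

5.205


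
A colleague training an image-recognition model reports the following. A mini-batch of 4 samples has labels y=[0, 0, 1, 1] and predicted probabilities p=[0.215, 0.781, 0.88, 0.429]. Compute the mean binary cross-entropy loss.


L[0] = -ln(1-0.215) = -ln(0.785) = 0.2421
L[1] = -ln(1-0.781) = -ln(0.219) = 1.5187
L[2] = -ln(0.88) = 0.1278
L[3] = -ln(0.429) = 0.8463
mean = (0.2421 + 1.5187 + 0.1278 + 0.8463)/4 = 0.6837

0.6837


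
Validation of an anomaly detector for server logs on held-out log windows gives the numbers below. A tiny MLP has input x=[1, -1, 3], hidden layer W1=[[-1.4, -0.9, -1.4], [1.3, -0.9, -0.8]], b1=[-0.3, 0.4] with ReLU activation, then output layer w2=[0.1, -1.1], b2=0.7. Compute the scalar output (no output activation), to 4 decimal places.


z1[0] = (-1.4)·(1) + (-0.9)·(-1) + (-1.4)·(3) - 0.3 = -5.0
z1[1] = (1.3)·(1) + (-0.9)·(-1) + (-0.8)·(3) + 0.4 = 0.2
h = ReLU(z1) = [0.0, 0.2]
output = (0.1)·(0.0) + (-1.1)·(0.2) + 0.7 = 0.48

0.48


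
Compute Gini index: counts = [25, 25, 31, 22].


Probabilities: [25/103, 25/103, 31/103, 22/103] ≈ [0.2427, 0.2427, 0.301, 0.2136]
Σpᵢ² = (625 + 625 + 961 + 484)/103² = 2695/10609
Gini = 1 - Σpᵢ² = 1 - 2695/10609 = 0.746

0.746


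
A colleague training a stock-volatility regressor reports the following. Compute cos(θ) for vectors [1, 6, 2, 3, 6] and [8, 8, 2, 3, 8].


A·B = 1·8 + 6·8 + 2·2 + 3·3 + 6·8 = 117
‖A‖ = √86 = 9.2736, ‖B‖ = √205 = 14.3178
cos = 117/(√86·√205) = 117/√17630 = 0.8812

0.8812


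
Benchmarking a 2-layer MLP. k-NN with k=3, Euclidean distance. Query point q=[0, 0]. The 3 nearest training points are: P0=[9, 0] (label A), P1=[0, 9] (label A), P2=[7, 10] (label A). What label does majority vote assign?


d(q,P0) = 9.0  (label A)
d(q,P1) = 9.0  (label A)
d(q,P2) = 12.2066  (label A)
Votes: A=3, B=0
Majority → A

A


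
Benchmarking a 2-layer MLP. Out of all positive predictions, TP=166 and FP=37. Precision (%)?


Precision = TP/(TP+FP)
= 166/(166+37)
= 166/203 = 81.77%

81.77%


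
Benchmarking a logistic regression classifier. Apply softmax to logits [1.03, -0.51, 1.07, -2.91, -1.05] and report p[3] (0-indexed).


Exponentials: e^1.03=2.8011, e^-0.51=0.6005, e^1.07=2.9154, e^-2.91=0.0545, e^-1.05=0.3499
Sum = 6.7214
Softmax = [0.4167, 0.0893, 0.4337, 0.0081, 0.0521]
p[3] = 0.0545/6.7214 = 0.0081

0.0081


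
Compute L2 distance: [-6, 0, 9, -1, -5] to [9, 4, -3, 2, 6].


d = √((-6-9)² + (0-4)² + (9+ 3)² + (-1-2)² + (-5-6)²)
  = √(225 + 16 + 144 + 9 + 121)
  = √515 = 22.6936

22.6936


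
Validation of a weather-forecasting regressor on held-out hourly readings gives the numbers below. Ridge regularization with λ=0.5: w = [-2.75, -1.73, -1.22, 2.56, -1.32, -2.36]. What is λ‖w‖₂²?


‖w‖₂² = (-2.75)² + (-1.73)² + (-1.22)² + (2.56)² + (-1.32)² + (-2.36)²
     = 7.5625 + 2.9929 + 1.4884 + 6.5536 + 1.7424 + 5.5696
     = 25.9094
λ·‖w‖₂² = 0.5·25.9094 = 12.9547

12.9547


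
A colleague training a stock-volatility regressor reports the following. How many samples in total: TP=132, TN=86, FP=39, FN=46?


Total = TP + TN + FP + FN
= 132 + 86 + 39 + 46
= 303
(Predicted positive: 171, predicted negative: 132)

303


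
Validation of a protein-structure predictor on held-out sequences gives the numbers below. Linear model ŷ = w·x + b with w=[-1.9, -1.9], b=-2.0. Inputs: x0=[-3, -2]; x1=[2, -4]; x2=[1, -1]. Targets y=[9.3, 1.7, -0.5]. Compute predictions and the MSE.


ŷ0 = (-1.9)·(-3) + (-1.9)·(-2) - 2.0 = 7.5
ŷ1 = (-1.9)·(2) + (-1.9)·(-4) - 2.0 = 1.8
ŷ2 = (-1.9)·(1) + (-1.9)·(-1) - 2.0 = -2.0
errors² = [3.24, 0.01, 2.25]
MSE = 5.5000/3 = 1.8333

1.8333


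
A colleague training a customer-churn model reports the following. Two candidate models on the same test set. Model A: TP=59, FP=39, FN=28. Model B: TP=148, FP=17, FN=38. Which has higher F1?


Model A: P=59/98=0.602, R=59/87=0.6782, F1=2PR/(P+R)=2TP/(2TP+FP+FN)=118/185=0.6378
Model B: P=148/165=0.897, R=148/186=0.7957, F1=2PR/(P+R)=2TP/(2TP+FP+FN)=296/351=0.8433
0.6378 < 0.8433 → Model B

Model B


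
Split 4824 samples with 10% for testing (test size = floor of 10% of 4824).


Test = ⌊4824·10/100⌋ = 482
Train = 4824 - 482 = 4342

Train: 4342, Test: 482


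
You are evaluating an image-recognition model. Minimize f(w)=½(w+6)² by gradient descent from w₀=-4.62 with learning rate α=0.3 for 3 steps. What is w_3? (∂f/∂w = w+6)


step 1: grad = -4.62+6 = 1.38; w = -4.62 - 0.3·(1.38) = -5.034
step 2: grad = -5.034+6 = 0.966; w = -5.034 - 0.3·(0.966) = -5.3238
step 3: grad = -5.3238+6 = 0.6762; w = -5.3238 - 0.3·(0.6762) = -5.52666

-5.52666


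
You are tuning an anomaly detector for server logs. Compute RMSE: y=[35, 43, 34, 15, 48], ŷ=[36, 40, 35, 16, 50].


MSE = 16/5 = 3.2
RMSE = √(16/5) = 1.7889

1.7889


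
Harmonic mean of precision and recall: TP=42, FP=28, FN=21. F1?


Precision = 42/70 = 0.6
Recall = 42/63 = 0.6667
F1 = 2·P·R/(P+R) = 2·TP/(2·TP+FP+FN) = 84/(84+28+21) = 84/133 = 0.6316

0.6316


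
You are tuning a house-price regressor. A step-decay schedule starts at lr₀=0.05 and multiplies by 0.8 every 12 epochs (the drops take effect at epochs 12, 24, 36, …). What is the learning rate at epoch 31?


n_drops = ⌊31/12⌋ = 2
lr = 0.05·0.8^2 = 0.05·0.64 = 0.032

0.032


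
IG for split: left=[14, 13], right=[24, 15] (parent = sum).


Parent = [38, 28], H_parent = 0.9834
H_left = 0.999 (n=27), H_right = 0.9612 (n=39)
H_children = (27/66)·0.999 + (39/66)·0.9612 = 0.9767
IG = 0.9834 - 0.9767 = 0.0067

0.0067


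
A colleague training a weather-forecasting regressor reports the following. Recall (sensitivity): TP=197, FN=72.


Recall = TP/(TP+FN)
= 197/(197+72)
= 197/269 = 73.23%

73.23%


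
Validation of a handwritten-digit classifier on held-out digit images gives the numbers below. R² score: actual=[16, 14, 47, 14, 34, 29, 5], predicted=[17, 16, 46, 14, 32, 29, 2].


ȳ = 22.7143
SS_res = Σ(y-ŷ)² = 19
SS_tot = Σ(y-ȳ)² = 1267.43
R² = 1 - SS_res/SS_tot = 1 - 0.015 = 0.985

0.985


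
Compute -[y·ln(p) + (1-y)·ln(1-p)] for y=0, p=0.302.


BCE = -[y·ln(p) + (1-y)·ln(1-p)]
= -0 - 1·ln(1-0.302)
= -ln(0.698) = 0.3595

0.3595


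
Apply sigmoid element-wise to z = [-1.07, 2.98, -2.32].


σ(-1.07) = 1/(1+e^1.07) = 0.2554
σ(2.98) = 1/(1+e^-2.98) = 0.9517
σ(-2.32) = 1/(1+e^2.32) = 0.0895
result = [0.2554, 0.9517, 0.0895]

[0.2554, 0.9517, 0.0895]


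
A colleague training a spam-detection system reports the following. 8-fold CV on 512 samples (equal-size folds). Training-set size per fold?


Fold size = 512/8 = 64
Training per fold = 512 - 64 = 448

448


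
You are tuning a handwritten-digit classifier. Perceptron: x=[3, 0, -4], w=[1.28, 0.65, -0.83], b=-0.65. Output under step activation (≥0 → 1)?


z = (3)·(1.28) + (0)·(0.65) + (-4)·(-0.83) - 0.65
  = 6.51
step(z) = 1 (z≥0)

1


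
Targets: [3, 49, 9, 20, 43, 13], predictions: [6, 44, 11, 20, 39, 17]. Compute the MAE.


Absolute errors: |3-6|=3, |49-44|=5, |9-11|=2, |20-20|=0, |43-39|=4, |13-17|=4
Sum = 18
MAE = 18/6 = 3

3


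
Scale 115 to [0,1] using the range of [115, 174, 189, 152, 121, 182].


min=115, max=189
(115-115)/(189-115) = 0/74 = 0.0

0.0


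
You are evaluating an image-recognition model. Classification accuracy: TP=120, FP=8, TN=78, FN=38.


Accuracy = (TP+TN)/(TP+TN+FP+FN)
= (120+78)/(244)
= 198/244 = 81.15%

81.15%


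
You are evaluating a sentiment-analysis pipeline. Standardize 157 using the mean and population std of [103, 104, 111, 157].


μ = 118.75, σ = 22.2977
z = (157 - 118.75)/22.2977 = 1.7154

1.7154


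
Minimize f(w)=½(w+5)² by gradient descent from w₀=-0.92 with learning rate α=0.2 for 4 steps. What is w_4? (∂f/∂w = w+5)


step 1: grad = -0.92+5 = 4.08; w = -0.92 - 0.2·(4.08) = -1.736
step 2: grad = -1.736+5 = 3.264; w = -1.736 - 0.2·(3.264) = -2.3888
step 3: grad = -2.3888+5 = 2.6112; w = -2.3888 - 0.2·(2.6112) = -2.91104
step 4: grad = -2.91104+5 = 2.08896; w = -2.91104 - 0.2·(2.08896) = -3.328832

-3.328832


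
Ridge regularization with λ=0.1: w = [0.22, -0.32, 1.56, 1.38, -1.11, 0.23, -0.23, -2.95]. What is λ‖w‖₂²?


‖w‖₂² = (0.22)² + (-0.32)² + (1.56)² + (1.38)² + (-1.11)² + (0.23)² + (-0.23)² + (-2.95)²
     = 0.0484 + 0.1024 + 2.4336 + 1.9044 + 1.2321 + 0.0529 + 0.0529 + 8.7025
     = 14.5292
λ·‖w‖₂² = 0.1·14.5292 = 1.45292

1.45292


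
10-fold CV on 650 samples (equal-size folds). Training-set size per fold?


Fold size = 650/10 = 65
Training per fold = 650 - 65 = 585

585


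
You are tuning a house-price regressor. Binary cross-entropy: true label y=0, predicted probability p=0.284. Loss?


BCE = -[y·ln(p) + (1-y)·ln(1-p)]
= -0 - 1·ln(1-0.284)
= -ln(0.716) = 0.3341

0.3341


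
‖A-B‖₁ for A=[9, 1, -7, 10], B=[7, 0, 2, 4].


d = |9-7| + |1-0| + |-7-2| + |10-4|
  = 2 + 1 + 9 + 6
  = 18

18


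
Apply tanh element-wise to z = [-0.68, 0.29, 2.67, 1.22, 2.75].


tanh(-0.68) = -0.5915
tanh(0.29) = 0.2821
tanh(2.67) = 0.9905
tanh(1.22) = 0.8397
tanh(2.75) = 0.9919
result = [-0.5915, 0.2821, 0.9905, 0.8397, 0.9919]

[-0.5915, 0.2821, 0.9905, 0.8397, 0.9919]


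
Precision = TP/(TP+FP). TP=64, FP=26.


Precision = TP/(TP+FP)
= 64/(64+26)
= 64/90 = 71.11%

71.11%


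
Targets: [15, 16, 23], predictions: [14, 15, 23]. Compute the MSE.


Squared errors: (15-14)²=1, (16-15)²=1, (23-23)²=0
Sum = 2
MSE = 2/3 = 2/3

2/3


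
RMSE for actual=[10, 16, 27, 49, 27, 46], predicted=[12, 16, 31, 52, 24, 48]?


MSE = 42/6 = 7
RMSE = √(42/6) = 2.6458

2.6458


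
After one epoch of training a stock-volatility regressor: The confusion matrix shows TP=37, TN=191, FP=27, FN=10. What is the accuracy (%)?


Accuracy = (TP+TN)/(TP+TN+FP+FN)
= (37+191)/(265)
= 228/265 = 86.04%

86.04%


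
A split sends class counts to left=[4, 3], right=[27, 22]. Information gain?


Parent = [31, 25], H_parent = 0.9917
H_left = 0.9852 (n=7), H_right = 0.9925 (n=49)
H_children = (7/56)·0.9852 + (49/56)·0.9925 = 0.9916
IG = 0.9917 - 0.9916 = 0.0001

0.0001


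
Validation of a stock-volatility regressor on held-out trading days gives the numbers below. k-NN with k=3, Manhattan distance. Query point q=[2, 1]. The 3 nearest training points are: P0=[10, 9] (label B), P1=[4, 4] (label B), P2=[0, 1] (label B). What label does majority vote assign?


d(q,P0) = 16  (label B)
d(q,P1) = 5  (label B)
d(q,P2) = 2  (label B)
Votes: A=0, B=3
Majority → B

B


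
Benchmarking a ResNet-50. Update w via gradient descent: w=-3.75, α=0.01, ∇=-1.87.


w_new = w - α·∇
= -3.75 - 0.01·-1.87
= -3.75 + 0.0187
= -3.7313

-3.7313


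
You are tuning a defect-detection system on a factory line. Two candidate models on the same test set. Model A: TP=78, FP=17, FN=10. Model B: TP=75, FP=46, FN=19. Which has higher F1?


Model A: P=78/95=0.8211, R=78/88=0.8864, F1=2PR/(P+R)=2TP/(2TP+FP+FN)=156/183=0.8525
Model B: P=75/121=0.6198, R=75/94=0.7979, F1=2PR/(P+R)=2TP/(2TP+FP+FN)=150/215=0.6977
0.8525 > 0.6977 → Model A

Model A


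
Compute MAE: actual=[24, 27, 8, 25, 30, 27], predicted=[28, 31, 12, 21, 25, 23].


Absolute errors: |24-28|=4, |27-31|=4, |8-12|=4, |25-21|=4, |30-25|=5, |27-23|=4
Sum = 25
MAE = 25/6 = 25/6

25/6


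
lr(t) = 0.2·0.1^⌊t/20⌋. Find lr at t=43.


n_drops = ⌊43/20⌋ = 2
lr = 0.2·0.1^2 = 0.2·0.01 = 0.002

0.002


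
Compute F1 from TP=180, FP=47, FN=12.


Precision = 180/227 = 0.793
Recall = 180/192 = 0.9375
F1 = 2·P·R/(P+R) = 2·TP/(2·TP+FP+FN) = 360/(360+47+12) = 360/419 = 0.8592

0.8592


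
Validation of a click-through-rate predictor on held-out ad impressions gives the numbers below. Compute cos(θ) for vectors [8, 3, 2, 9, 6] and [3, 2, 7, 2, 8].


A·B = 8·3 + 3·2 + 2·7 + 9·2 + 6·8 = 110
‖A‖ = √194 = 13.9284, ‖B‖ = √130 = 11.4018
cos = 110/(√194·√130) = 110/√25220 = 0.6927

0.6927


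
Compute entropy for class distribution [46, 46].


Probabilities: [46/92, 46/92] ≈ [0.5, 0.5]
H = -((46/92)·log₂(46/92) + (46/92)·log₂(46/92))
  = 1.0 bits

1.0 bits


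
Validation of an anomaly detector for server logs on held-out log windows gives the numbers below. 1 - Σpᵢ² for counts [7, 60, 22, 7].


Probabilities: [7/96, 60/96, 22/96, 7/96] ≈ [0.0729, 0.625, 0.2292, 0.0729]
Σpᵢ² = (49 + 3600 + 484 + 49)/96² = 4182/9216
Gini = 1 - Σpᵢ² = 1 - 4182/9216 = 0.5462

0.5462


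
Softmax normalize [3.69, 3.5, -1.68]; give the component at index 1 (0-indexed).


Exponentials: e^3.69=40.0448, e^3.5=33.1155, e^-1.68=0.1864
Sum = 73.3467
Softmax = [0.546, 0.4515, 0.0025]
p[1] = 33.1155/73.3467 = 0.4515

0.4515


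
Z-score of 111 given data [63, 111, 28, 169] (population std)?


μ = 92.75, σ = 52.9735
z = (111 - 92.75)/52.9735 = 0.3445

0.3445


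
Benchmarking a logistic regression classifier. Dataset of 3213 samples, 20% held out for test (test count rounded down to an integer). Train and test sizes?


Test = ⌊3213·20/100⌋ = 642
Train = 3213 - 642 = 2571

Train: 2571, Test: 642


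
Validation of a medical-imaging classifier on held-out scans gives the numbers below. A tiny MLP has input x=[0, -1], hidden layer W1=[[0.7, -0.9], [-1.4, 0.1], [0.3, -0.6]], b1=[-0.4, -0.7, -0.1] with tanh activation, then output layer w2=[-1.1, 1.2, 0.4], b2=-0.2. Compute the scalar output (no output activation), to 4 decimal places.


z1[0] = (0.7)·(0) + (-0.9)·(-1) - 0.4 = 0.5
z1[1] = (-1.4)·(0) + (0.1)·(-1) - 0.7 = -0.8
z1[2] = (0.3)·(0) + (-0.6)·(-1) - 0.1 = 0.5
h = tanh(z1) = [0.4621, -0.664, 0.4621]
output = (-1.1)·(0.4621) + (1.2)·(-0.664) + (0.4)·(0.4621) - 0.2 = -1.3203

-1.3203


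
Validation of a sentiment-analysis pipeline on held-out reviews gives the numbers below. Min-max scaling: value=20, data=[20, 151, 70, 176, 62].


min=20, max=176
(20-20)/(176-20) = 0/156 = 0.0

0.0


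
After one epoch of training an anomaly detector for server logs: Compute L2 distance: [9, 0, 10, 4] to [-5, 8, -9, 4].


d = √((9+ 5)² + (0-8)² + (10+ 9)² + (4-4)²)
  = √(196 + 64 + 361 + 0)
  = √621 = 24.9199

24.9199


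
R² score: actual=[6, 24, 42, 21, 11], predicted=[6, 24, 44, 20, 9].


ȳ = 20.8
SS_res = Σ(y-ŷ)² = 9
SS_tot = Σ(y-ȳ)² = 774.8
R² = 1 - SS_res/SS_tot = 1 - 0.0116 = 0.9884

0.9884


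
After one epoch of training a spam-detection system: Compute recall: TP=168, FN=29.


Recall = TP/(TP+FN)
= 168/(168+29)
= 168/197 = 85.28%

85.28%


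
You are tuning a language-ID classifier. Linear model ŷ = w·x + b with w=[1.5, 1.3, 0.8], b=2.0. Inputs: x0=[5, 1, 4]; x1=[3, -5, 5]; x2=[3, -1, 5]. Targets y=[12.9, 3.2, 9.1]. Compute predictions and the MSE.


ŷ0 = (1.5)·(5) + (1.3)·(1) + (0.8)·(4) + 2.0 = 14.0
ŷ1 = (1.5)·(3) + (1.3)·(-5) + (0.8)·(5) + 2.0 = 4.0
ŷ2 = (1.5)·(3) + (1.3)·(-1) + (0.8)·(5) + 2.0 = 9.2
errors² = [1.21, 0.64, 0.01]
MSE = 1.8600/3 = 0.62

0.62


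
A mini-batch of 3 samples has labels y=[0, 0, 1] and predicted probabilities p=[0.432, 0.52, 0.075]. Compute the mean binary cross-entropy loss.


L[0] = -ln(1-0.432) = -ln(0.568) = 0.5656
L[1] = -ln(1-0.52) = -ln(0.48) = 0.734
L[2] = -ln(0.075) = 2.5903
mean = (0.5656 + 0.734 + 2.5903)/3 = 1.2966

1.2966


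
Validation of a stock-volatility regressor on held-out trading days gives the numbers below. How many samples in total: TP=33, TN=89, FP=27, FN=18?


Total = TP + TN + FP + FN
= 33 + 89 + 27 + 18
= 167
(Predicted positive: 60, predicted negative: 107)

167
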